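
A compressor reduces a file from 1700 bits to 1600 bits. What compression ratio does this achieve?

Compression ratio = Original / Compressed
= 1700 / 1600 = 1.06:1


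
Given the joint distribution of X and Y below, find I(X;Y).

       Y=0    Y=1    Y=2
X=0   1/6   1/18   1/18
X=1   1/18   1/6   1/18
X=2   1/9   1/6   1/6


H(X) = 1.5466, H(Y) = 1.5715, H(X,Y) = 3.0022
I(X;Y) = H(X) + H(Y) - H(X,Y) = 0.1160 bits


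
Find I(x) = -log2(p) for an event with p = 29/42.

Information content I(x) = -log₂(p(x))
I = -log₂(29/42) = -log₂(0.6905)
I = 0.5343 bits


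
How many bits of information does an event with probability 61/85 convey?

Information content I(x) = -log₂(p(x))
I = -log₂(61/85) = -log₂(0.7176)
I = 0.4787 bits


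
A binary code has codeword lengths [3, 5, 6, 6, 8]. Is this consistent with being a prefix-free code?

Kraft inequality: Σ 2^(-l_i) ≤ 1 for prefix-free code
Calculating: 2^(-3) + 2^(-5) + 2^(-6) + 2^(-6) + 2^(-8)
= 0.125 + 0.03125 + 0.015625 + 0.015625 + 0.00390625
= 0.1914
Since 0.1914 ≤ 1, prefix-free code exists


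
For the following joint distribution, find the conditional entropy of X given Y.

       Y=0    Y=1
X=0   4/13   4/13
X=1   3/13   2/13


H(X|Y) = Σ_y p(y) H(X|Y=y)
  p(Y=0) = 7/13, H(X|Y=0) = 0.9852
  p(Y=1) = 6/13, H(X|Y=1) = 0.9183
H(X|Y) = 0.5385×0.9852 + 0.4615×0.9183 = 0.9543 bits


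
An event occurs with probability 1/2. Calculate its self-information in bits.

Information content I(x) = -log₂(p(x))
I = -log₂(1/2) = -log₂(0.5000)
I = 1.0000 bits


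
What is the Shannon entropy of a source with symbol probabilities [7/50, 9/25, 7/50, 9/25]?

H(X) = -Σ p(x) log₂ p(x)
  -7/50 × log₂(7/50) = 0.3971
  -9/25 × log₂(9/25) = 0.5306
  -7/50 × log₂(7/50) = 0.3971
  -9/25 × log₂(9/25) = 0.5306
H(X) = 1.8555 bits


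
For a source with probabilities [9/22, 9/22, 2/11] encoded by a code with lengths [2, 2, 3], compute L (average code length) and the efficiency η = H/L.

Average length L = Σ p_i × l_i = 2.1818 bits
Entropy H = 1.5022 bits
Efficiency η = H/L × 100% = 68.85%


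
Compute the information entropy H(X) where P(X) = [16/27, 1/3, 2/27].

H(X) = -Σ p(x) log₂ p(x)
  -16/27 × log₂(16/27) = 0.4473
  -1/3 × log₂(1/3) = 0.5283
  -2/27 × log₂(2/27) = 0.2781
H(X) = 1.2538 bits


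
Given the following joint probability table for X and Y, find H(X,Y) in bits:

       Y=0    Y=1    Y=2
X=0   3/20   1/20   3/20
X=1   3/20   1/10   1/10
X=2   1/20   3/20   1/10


H(X,Y) = -Σ p(x,y) log₂ p(x,y)
  p(0,0)=3/20: -0.1500 × log₂(0.1500) = 0.4105
  p(0,1)=1/20: -0.0500 × log₂(0.0500) = 0.2161
  p(0,2)=3/20: -0.1500 × log₂(0.1500) = 0.4105
  p(1,0)=3/20: -0.1500 × log₂(0.1500) = 0.4105
  p(1,1)=1/10: -0.1000 × log₂(0.1000) = 0.3322
  p(1,2)=1/10: -0.1000 × log₂(0.1000) = 0.3322
  p(2,0)=1/20: -0.0500 × log₂(0.0500) = 0.2161
  p(2,1)=3/20: -0.1500 × log₂(0.1500) = 0.4105
  p(2,2)=1/10: -0.1000 × log₂(0.1000) = 0.3322
H(X,Y) = 3.0710 bits


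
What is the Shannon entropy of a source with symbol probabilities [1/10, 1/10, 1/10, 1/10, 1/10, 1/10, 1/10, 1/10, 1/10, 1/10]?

H(X) = -Σ p(x) log₂ p(x)
  -1/10 × log₂(1/10) = 0.3322
  -1/10 × log₂(1/10) = 0.3322
  -1/10 × log₂(1/10) = 0.3322
  -1/10 × log₂(1/10) = 0.3322
  -1/10 × log₂(1/10) = 0.3322
  -1/10 × log₂(1/10) = 0.3322
  -1/10 × log₂(1/10) = 0.3322
  -1/10 × log₂(1/10) = 0.3322
  -1/10 × log₂(1/10) = 0.3322
  -1/10 × log₂(1/10) = 0.3322
H(X) = 3.3219 bits


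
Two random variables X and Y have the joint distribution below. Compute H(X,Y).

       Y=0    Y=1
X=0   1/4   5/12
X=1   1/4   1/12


H(X,Y) = -Σ p(x,y) log₂ p(x,y)
  p(0,0)=1/4: -0.2500 × log₂(0.2500) = 0.5000
  p(0,1)=5/12: -0.4167 × log₂(0.4167) = 0.5263
  p(1,0)=1/4: -0.2500 × log₂(0.2500) = 0.5000
  p(1,1)=1/12: -0.0833 × log₂(0.0833) = 0.2987
H(X,Y) = 1.8250 bits


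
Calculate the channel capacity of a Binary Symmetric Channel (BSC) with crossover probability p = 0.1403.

For BSC with error probability p:
C = 1 - H(p) where H(p) is binary entropy
H(0.1403) = -0.1403 × log₂(0.1403) - 0.8597 × log₂(0.8597)
H(p) = 0.5850
C = 1 - 0.5850 = 0.4150 bits/use


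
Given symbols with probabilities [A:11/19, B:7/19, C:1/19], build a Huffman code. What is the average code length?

Huffman tree construction:
Combine smallest probabilities repeatedly
Resulting codes:
  A: 1 (length 1)
  B: 01 (length 2)
  C: 00 (length 2)
Average length = Σ p(s) × length(s) = 1.4211 bits


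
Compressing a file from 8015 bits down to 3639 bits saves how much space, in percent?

Space savings = (1 - Compressed/Original) × 100%
= (1 - 3639/8015) × 100%
= 54.60%


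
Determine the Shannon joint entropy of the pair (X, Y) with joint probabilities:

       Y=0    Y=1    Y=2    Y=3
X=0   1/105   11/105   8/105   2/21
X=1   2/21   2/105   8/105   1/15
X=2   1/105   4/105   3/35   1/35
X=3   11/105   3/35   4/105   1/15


H(X,Y) = -Σ p(x,y) log₂ p(x,y)
  p(0,0)=1/105: -0.0095 × log₂(0.0095) = 0.0639
  p(0,1)=11/105: -0.1048 × log₂(0.1048) = 0.3410
  p(0,2)=8/105: -0.0762 × log₂(0.0762) = 0.2830
  p(0,3)=2/21: -0.0952 × log₂(0.0952) = 0.3231
  p(1,0)=2/21: -0.0952 × log₂(0.0952) = 0.3231
  p(1,1)=2/105: -0.0190 × log₂(0.0190) = 0.1088
  p(1,2)=8/105: -0.0762 × log₂(0.0762) = 0.2830
  p(1,3)=1/15: -0.0667 × log₂(0.0667) = 0.2605
  p(2,0)=1/105: -0.0095 × log₂(0.0095) = 0.0639
  p(2,1)=4/105: -0.0381 × log₂(0.0381) = 0.1796
  p(2,2)=3/35: -0.0857 × log₂(0.0857) = 0.3038
  p(2,3)=1/35: -0.0286 × log₂(0.0286) = 0.1466
  p(3,0)=11/105: -0.1048 × log₂(0.1048) = 0.3410
  p(3,1)=3/35: -0.0857 × log₂(0.0857) = 0.3038
  p(3,2)=4/105: -0.0381 × log₂(0.0381) = 0.1796
  p(3,3)=1/15: -0.0667 × log₂(0.0667) = 0.2605
H(X,Y) = 3.7651 bits


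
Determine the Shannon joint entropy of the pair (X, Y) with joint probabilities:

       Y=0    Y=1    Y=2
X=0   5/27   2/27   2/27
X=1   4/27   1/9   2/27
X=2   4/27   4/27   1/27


H(X,Y) = -Σ p(x,y) log₂ p(x,y)
  p(0,0)=5/27: -0.1852 × log₂(0.1852) = 0.4505
  p(0,1)=2/27: -0.0741 × log₂(0.0741) = 0.2781
  p(0,2)=2/27: -0.0741 × log₂(0.0741) = 0.2781
  p(1,0)=4/27: -0.1481 × log₂(0.1481) = 0.4081
  p(1,1)=1/9: -0.1111 × log₂(0.1111) = 0.3522
  p(1,2)=2/27: -0.0741 × log₂(0.0741) = 0.2781
  p(2,0)=4/27: -0.1481 × log₂(0.1481) = 0.4081
  p(2,1)=4/27: -0.1481 × log₂(0.1481) = 0.4081
  p(2,2)=1/27: -0.0370 × log₂(0.0370) = 0.1761
H(X,Y) = 3.0377 bits


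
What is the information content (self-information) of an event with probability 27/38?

Information content I(x) = -log₂(p(x))
I = -log₂(27/38) = -log₂(0.7105)
I = 0.4930 bits


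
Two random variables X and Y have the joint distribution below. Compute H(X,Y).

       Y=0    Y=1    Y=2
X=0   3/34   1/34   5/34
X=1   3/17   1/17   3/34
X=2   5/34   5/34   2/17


H(X,Y) = -Σ p(x,y) log₂ p(x,y)
  p(0,0)=3/34: -0.0882 × log₂(0.0882) = 0.3090
  p(0,1)=1/34: -0.0294 × log₂(0.0294) = 0.1496
  p(0,2)=5/34: -0.1471 × log₂(0.1471) = 0.4067
  p(1,0)=3/17: -0.1765 × log₂(0.1765) = 0.4416
  p(1,1)=1/17: -0.0588 × log₂(0.0588) = 0.2404
  p(1,2)=3/34: -0.0882 × log₂(0.0882) = 0.3090
  p(2,0)=5/34: -0.1471 × log₂(0.1471) = 0.4067
  p(2,1)=5/34: -0.1471 × log₂(0.1471) = 0.4067
  p(2,2)=2/17: -0.1176 × log₂(0.1176) = 0.3632
H(X,Y) = 3.0331 bits


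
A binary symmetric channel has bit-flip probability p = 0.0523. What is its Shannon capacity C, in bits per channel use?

For BSC with error probability p:
C = 1 - H(p) where H(p) is binary entropy
H(0.0523) = -0.0523 × log₂(0.0523) - 0.9477 × log₂(0.9477)
H(p) = 0.2961
C = 1 - 0.2961 = 0.7039 bits/use


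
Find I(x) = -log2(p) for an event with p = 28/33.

Information content I(x) = -log₂(p(x))
I = -log₂(28/33) = -log₂(0.8485)
I = 0.2370 bits


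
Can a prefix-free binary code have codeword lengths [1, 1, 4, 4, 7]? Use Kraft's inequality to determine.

Kraft inequality: Σ 2^(-l_i) ≤ 1 for prefix-free code
Calculating: 2^(-1) + 2^(-1) + 2^(-4) + 2^(-4) + 2^(-7)
= 0.5 + 0.5 + 0.0625 + 0.0625 + 0.0078125
= 1.1328
Since 1.1328 > 1, prefix-free code does not exist


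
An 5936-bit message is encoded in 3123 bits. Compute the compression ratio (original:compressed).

Compression ratio = Original / Compressed
= 5936 / 3123 = 1.90:1


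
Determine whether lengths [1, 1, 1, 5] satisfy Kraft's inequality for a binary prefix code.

Kraft inequality: Σ 2^(-l_i) ≤ 1 for prefix-free code
Calculating: 2^(-1) + 2^(-1) + 2^(-1) + 2^(-5)
= 0.5 + 0.5 + 0.5 + 0.03125
= 1.5312
Since 1.5312 > 1, prefix-free code does not exist


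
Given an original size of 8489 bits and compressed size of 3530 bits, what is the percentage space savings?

Space savings = (1 - Compressed/Original) × 100%
= (1 - 3530/8489) × 100%
= 58.42%


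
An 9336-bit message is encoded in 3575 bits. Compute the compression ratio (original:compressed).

Compression ratio = Original / Compressed
= 9336 / 3575 = 2.61:1


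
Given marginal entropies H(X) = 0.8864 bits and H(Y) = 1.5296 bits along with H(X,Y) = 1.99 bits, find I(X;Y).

I(X;Y) = H(X) + H(Y) - H(X,Y)
I(X;Y) = 0.8864 + 1.5296 - 1.99 = 0.426 bits


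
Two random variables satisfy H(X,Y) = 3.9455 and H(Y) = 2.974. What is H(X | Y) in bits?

Chain rule: H(X,Y) = H(X|Y) + H(Y)
H(X|Y) = H(X,Y) - H(Y) = 3.9455 - 2.974 = 0.9715 bits


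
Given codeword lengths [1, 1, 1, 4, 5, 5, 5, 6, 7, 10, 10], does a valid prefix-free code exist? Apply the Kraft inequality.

Kraft inequality: Σ 2^(-l_i) ≤ 1 for prefix-free code
Calculating: 2^(-1) + 2^(-1) + 2^(-1) + 2^(-4) + 2^(-5) + 2^(-5) + 2^(-5) + 2^(-6) + 2^(-7) + 2^(-10) + 2^(-10)
= 0.5 + 0.5 + 0.5 + 0.0625 + 0.03125 + 0.03125 + 0.03125 + 0.015625 + 0.0078125 + 0.0009765625 + 0.0009765625
= 1.6816
Since 1.6816 > 1, prefix-free code does not exist


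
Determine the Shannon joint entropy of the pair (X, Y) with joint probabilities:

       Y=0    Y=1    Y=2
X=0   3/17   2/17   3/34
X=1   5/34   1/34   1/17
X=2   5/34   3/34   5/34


H(X,Y) = -Σ p(x,y) log₂ p(x,y)
  p(0,0)=3/17: -0.1765 × log₂(0.1765) = 0.4416
  p(0,1)=2/17: -0.1176 × log₂(0.1176) = 0.3632
  p(0,2)=3/34: -0.0882 × log₂(0.0882) = 0.3090
  p(1,0)=5/34: -0.1471 × log₂(0.1471) = 0.4067
  p(1,1)=1/34: -0.0294 × log₂(0.0294) = 0.1496
  p(1,2)=1/17: -0.0588 × log₂(0.0588) = 0.2404
  p(2,0)=5/34: -0.1471 × log₂(0.1471) = 0.4067
  p(2,1)=3/34: -0.0882 × log₂(0.0882) = 0.3090
  p(2,2)=5/34: -0.1471 × log₂(0.1471) = 0.4067
H(X,Y) = 3.0331 bits


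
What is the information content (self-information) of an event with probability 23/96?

Information content I(x) = -log₂(p(x))
I = -log₂(23/96) = -log₂(0.2396)
I = 2.0614 bits


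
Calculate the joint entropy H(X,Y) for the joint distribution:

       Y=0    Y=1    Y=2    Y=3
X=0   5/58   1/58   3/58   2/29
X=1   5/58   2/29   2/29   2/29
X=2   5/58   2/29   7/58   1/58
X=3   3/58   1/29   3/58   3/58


H(X,Y) = -Σ p(x,y) log₂ p(x,y)
  p(0,0)=5/58: -0.0862 × log₂(0.0862) = 0.3048
  p(0,1)=1/58: -0.0172 × log₂(0.0172) = 0.1010
  p(0,2)=3/58: -0.0517 × log₂(0.0517) = 0.2210
  p(0,3)=2/29: -0.0690 × log₂(0.0690) = 0.2661
  p(1,0)=5/58: -0.0862 × log₂(0.0862) = 0.3048
  p(1,1)=2/29: -0.0690 × log₂(0.0690) = 0.2661
  p(1,2)=2/29: -0.0690 × log₂(0.0690) = 0.2661
  p(1,3)=2/29: -0.0690 × log₂(0.0690) = 0.2661
  p(2,0)=5/58: -0.0862 × log₂(0.0862) = 0.3048
  p(2,1)=2/29: -0.0690 × log₂(0.0690) = 0.2661
  p(2,2)=7/58: -0.1207 × log₂(0.1207) = 0.3682
  p(2,3)=1/58: -0.0172 × log₂(0.0172) = 0.1010
  p(3,0)=3/58: -0.0517 × log₂(0.0517) = 0.2210
  p(3,1)=1/29: -0.0345 × log₂(0.0345) = 0.1675
  p(3,2)=3/58: -0.0517 × log₂(0.0517) = 0.2210
  p(3,3)=3/58: -0.0517 × log₂(0.0517) = 0.2210
H(X,Y) = 3.8666 bits


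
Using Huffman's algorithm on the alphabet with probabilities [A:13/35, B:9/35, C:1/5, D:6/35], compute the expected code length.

Huffman tree construction:
Combine smallest probabilities repeatedly
Resulting codes:
  A: 11 (length 2)
  B: 10 (length 2)
  C: 01 (length 2)
  D: 00 (length 2)
Average length = Σ p(s) × length(s) = 2.0000 bits


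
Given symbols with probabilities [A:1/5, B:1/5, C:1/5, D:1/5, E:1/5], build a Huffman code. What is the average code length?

Huffman tree construction:
Combine smallest probabilities repeatedly
Resulting codes:
  A: 110 (length 3)
  B: 111 (length 3)
  C: 00 (length 2)
  D: 01 (length 2)
  E: 10 (length 2)
Average length = Σ p(s) × length(s) = 2.4000 bits


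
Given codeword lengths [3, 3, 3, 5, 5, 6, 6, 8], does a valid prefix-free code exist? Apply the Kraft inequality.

Kraft inequality: Σ 2^(-l_i) ≤ 1 for prefix-free code
Calculating: 2^(-3) + 2^(-3) + 2^(-3) + 2^(-5) + 2^(-5) + 2^(-6) + 2^(-6) + 2^(-8)
= 0.125 + 0.125 + 0.125 + 0.03125 + 0.03125 + 0.015625 + 0.015625 + 0.00390625
= 0.4727
Since 0.4727 ≤ 1, prefix-free code exists


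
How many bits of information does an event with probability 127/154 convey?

Information content I(x) = -log₂(p(x))
I = -log₂(127/154) = -log₂(0.8247)
I = 0.2781 bits


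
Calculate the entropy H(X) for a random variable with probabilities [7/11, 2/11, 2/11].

H(X) = -Σ p(x) log₂ p(x)
  -7/11 × log₂(7/11) = 0.4150
  -2/11 × log₂(2/11) = 0.4472
  -2/11 × log₂(2/11) = 0.4472
H(X) = 1.3093 bits


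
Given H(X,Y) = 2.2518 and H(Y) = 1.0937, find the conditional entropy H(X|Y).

Chain rule: H(X,Y) = H(X|Y) + H(Y)
H(X|Y) = H(X,Y) - H(Y) = 2.2518 - 1.0937 = 1.1581 bits


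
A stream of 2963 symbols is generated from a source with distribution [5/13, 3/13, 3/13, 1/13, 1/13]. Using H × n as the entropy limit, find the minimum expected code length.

Entropy H = 2.0759 bits/symbol
Minimum bits = H × n = 2.0759 × 2963
= 6150.80 bits


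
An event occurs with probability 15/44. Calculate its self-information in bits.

Information content I(x) = -log₂(p(x))
I = -log₂(15/44) = -log₂(0.3409)
I = 1.5525 bits


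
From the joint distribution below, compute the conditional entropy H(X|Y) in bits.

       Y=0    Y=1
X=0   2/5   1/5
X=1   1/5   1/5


H(X|Y) = Σ_y p(y) H(X|Y=y)
  p(Y=0) = 3/5, H(X|Y=0) = 0.9183
  p(Y=1) = 2/5, H(X|Y=1) = 1.0000
H(X|Y) = 0.6000×0.9183 + 0.4000×1.0000 = 0.9510 bits


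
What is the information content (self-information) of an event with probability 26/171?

Information content I(x) = -log₂(p(x))
I = -log₂(26/171) = -log₂(0.1520)
I = 2.7174 bits


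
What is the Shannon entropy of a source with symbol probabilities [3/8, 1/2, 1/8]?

H(X) = -Σ p(x) log₂ p(x)
  -3/8 × log₂(3/8) = 0.5306
  -1/2 × log₂(1/2) = 0.5000
  -1/8 × log₂(1/8) = 0.3750
H(X) = 1.4056 bits


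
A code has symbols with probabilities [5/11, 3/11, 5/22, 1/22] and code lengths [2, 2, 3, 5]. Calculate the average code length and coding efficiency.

Average length L = Σ p_i × l_i = 2.3636 bits
Entropy H = 1.7168 bits
Efficiency η = H/L × 100% = 72.63%


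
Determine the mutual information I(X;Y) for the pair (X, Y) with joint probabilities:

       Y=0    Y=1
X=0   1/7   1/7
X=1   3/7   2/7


H(X) = 0.8631, H(Y) = 0.9852, H(X,Y) = 1.8424
I(X;Y) = H(X) + H(Y) - H(X,Y) = 0.0060 bits


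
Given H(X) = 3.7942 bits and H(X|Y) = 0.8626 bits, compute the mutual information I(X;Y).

I(X;Y) = H(X) - H(X|Y)
I(X;Y) = 3.7942 - 0.8626 = 2.9316 bits


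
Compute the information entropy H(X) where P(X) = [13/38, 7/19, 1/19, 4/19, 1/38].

H(X) = -Σ p(x) log₂ p(x)
  -13/38 × log₂(13/38) = 0.5294
  -7/19 × log₂(7/19) = 0.5307
  -1/19 × log₂(1/19) = 0.2236
  -4/19 × log₂(4/19) = 0.4732
  -1/38 × log₂(1/38) = 0.1381
H(X) = 1.8951 bits


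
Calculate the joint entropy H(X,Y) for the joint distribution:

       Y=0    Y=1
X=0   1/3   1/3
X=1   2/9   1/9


H(X,Y) = -Σ p(x,y) log₂ p(x,y)
  p(0,0)=1/3: -0.3333 × log₂(0.3333) = 0.5283
  p(0,1)=1/3: -0.3333 × log₂(0.3333) = 0.5283
  p(1,0)=2/9: -0.2222 × log₂(0.2222) = 0.4822
  p(1,1)=1/9: -0.1111 × log₂(0.1111) = 0.3522
H(X,Y) = 1.8911 bits


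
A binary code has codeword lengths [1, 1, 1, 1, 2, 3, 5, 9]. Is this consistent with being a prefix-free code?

Kraft inequality: Σ 2^(-l_i) ≤ 1 for prefix-free code
Calculating: 2^(-1) + 2^(-1) + 2^(-1) + 2^(-1) + 2^(-2) + 2^(-3) + 2^(-5) + 2^(-9)
= 0.5 + 0.5 + 0.5 + 0.5 + 0.25 + 0.125 + 0.03125 + 0.001953125
= 2.4082
Since 2.4082 > 1, prefix-free code does not exist


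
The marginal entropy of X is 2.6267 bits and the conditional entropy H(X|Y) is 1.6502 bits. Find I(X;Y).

I(X;Y) = H(X) - H(X|Y)
I(X;Y) = 2.6267 - 1.6502 = 0.9765 bits


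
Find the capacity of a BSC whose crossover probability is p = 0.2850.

For BSC with error probability p:
C = 1 - H(p) where H(p) is binary entropy
H(0.2850) = -0.2850 × log₂(0.2850) - 0.7150 × log₂(0.7150)
H(p) = 0.8622
C = 1 - 0.8622 = 0.1378 bits/use


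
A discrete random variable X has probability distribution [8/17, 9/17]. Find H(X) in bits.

H(X) = -Σ p(x) log₂ p(x)
  -8/17 × log₂(8/17) = 0.5117
  -9/17 × log₂(9/17) = 0.4858
H(X) = 0.9975 bits


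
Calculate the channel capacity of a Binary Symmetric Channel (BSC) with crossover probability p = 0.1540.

For BSC with error probability p:
C = 1 - H(p) where H(p) is binary entropy
H(0.1540) = -0.1540 × log₂(0.1540) - 0.8460 × log₂(0.8460)
H(p) = 0.6198
C = 1 - 0.6198 = 0.3802 bits/use


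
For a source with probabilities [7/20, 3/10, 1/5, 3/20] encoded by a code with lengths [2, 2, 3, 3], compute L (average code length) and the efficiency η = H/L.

Average length L = Σ p_i × l_i = 2.3500 bits
Entropy H = 1.9261 bits
Efficiency η = H/L × 100% = 81.96%


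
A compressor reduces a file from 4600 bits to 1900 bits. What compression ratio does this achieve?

Compression ratio = Original / Compressed
= 4600 / 1900 = 2.42:1


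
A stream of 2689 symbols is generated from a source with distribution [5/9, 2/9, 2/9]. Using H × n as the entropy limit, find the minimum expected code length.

Entropy H = 1.4355 bits/symbol
Minimum bits = H × n = 1.4355 × 2689
= 3860.11 bits


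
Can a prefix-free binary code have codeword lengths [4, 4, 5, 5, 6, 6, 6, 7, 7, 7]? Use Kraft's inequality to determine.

Kraft inequality: Σ 2^(-l_i) ≤ 1 for prefix-free code
Calculating: 2^(-4) + 2^(-4) + 2^(-5) + 2^(-5) + 2^(-6) + 2^(-6) + 2^(-6) + 2^(-7) + 2^(-7) + 2^(-7)
= 0.0625 + 0.0625 + 0.03125 + 0.03125 + 0.015625 + 0.015625 + 0.015625 + 0.0078125 + 0.0078125 + 0.0078125
= 0.2578
Since 0.2578 ≤ 1, prefix-free code exists


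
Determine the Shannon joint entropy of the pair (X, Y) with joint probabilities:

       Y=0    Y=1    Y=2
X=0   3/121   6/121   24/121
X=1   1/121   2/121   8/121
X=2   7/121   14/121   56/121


H(X,Y) = -Σ p(x,y) log₂ p(x,y)
  p(0,0)=3/121: -0.0248 × log₂(0.0248) = 0.1322
  p(0,1)=6/121: -0.0496 × log₂(0.0496) = 0.2149
  p(0,2)=24/121: -0.1983 × log₂(0.1983) = 0.4629
  p(1,0)=1/121: -0.0083 × log₂(0.0083) = 0.0572
  p(1,1)=2/121: -0.0165 × log₂(0.0165) = 0.0978
  p(1,2)=8/121: -0.0661 × log₂(0.0661) = 0.2591
  p(2,0)=7/121: -0.0579 × log₂(0.0579) = 0.2379
  p(2,1)=14/121: -0.1157 × log₂(0.1157) = 0.3600
  p(2,2)=56/121: -0.4628 × log₂(0.4628) = 0.5144
H(X,Y) = 2.3365 bits


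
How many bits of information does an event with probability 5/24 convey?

Information content I(x) = -log₂(p(x))
I = -log₂(5/24) = -log₂(0.2083)
I = 2.2630 bits


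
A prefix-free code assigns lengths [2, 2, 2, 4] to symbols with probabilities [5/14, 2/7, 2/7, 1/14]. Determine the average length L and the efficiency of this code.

Average length L = Σ p_i × l_i = 2.1429 bits
Entropy H = 1.8352 bits
Efficiency η = H/L × 100% = 85.64%


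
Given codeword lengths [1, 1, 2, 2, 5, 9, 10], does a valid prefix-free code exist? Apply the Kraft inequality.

Kraft inequality: Σ 2^(-l_i) ≤ 1 for prefix-free code
Calculating: 2^(-1) + 2^(-1) + 2^(-2) + 2^(-2) + 2^(-5) + 2^(-9) + 2^(-10)
= 0.5 + 0.5 + 0.25 + 0.25 + 0.03125 + 0.001953125 + 0.0009765625
= 1.5342
Since 1.5342 > 1, prefix-free code does not exist


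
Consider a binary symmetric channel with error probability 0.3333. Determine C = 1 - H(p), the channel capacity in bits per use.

For BSC with error probability p:
C = 1 - H(p) where H(p) is binary entropy
H(0.3333) = -0.3333 × log₂(0.3333) - 0.6667 × log₂(0.6667)
H(p) = 0.9183
C = 1 - 0.9183 = 0.0817 bits/use


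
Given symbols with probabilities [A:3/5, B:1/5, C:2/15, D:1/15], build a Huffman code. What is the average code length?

Huffman tree construction:
Combine smallest probabilities repeatedly
Resulting codes:
  A: 1 (length 1)
  B: 00 (length 2)
  C: 011 (length 3)
  D: 010 (length 3)
Average length = Σ p(s) × length(s) = 1.6000 bits


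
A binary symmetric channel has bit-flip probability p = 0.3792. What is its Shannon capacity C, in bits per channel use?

For BSC with error probability p:
C = 1 - H(p) where H(p) is binary entropy
H(0.3792) = -0.3792 × log₂(0.3792) - 0.6208 × log₂(0.6208)
H(p) = 0.9575
C = 1 - 0.9575 = 0.0425 bits/use


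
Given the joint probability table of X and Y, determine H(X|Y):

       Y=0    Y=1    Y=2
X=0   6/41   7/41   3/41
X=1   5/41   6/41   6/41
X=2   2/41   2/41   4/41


H(X|Y) = Σ_y p(y) H(X|Y=y)
  p(Y=0) = 13/41, H(X|Y=0) = 1.4605
  p(Y=1) = 15/41, H(X|Y=1) = 1.4295
  p(Y=2) = 13/41, H(X|Y=2) = 1.5262
H(X|Y) = 0.3171×1.4605 + 0.3659×1.4295 + 0.3171×1.5262 = 1.4700 bits


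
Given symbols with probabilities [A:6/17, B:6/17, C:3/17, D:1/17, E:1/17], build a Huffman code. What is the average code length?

Huffman tree construction:
Combine smallest probabilities repeatedly
Resulting codes:
  A: 11 (length 2)
  B: 0 (length 1)
  C: 101 (length 3)
  D: 1000 (length 4)
  E: 1001 (length 4)
Average length = Σ p(s) × length(s) = 2.0588 bits


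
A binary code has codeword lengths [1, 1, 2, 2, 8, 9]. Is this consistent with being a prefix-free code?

Kraft inequality: Σ 2^(-l_i) ≤ 1 for prefix-free code
Calculating: 2^(-1) + 2^(-1) + 2^(-2) + 2^(-2) + 2^(-8) + 2^(-9)
= 0.5 + 0.5 + 0.25 + 0.25 + 0.00390625 + 0.001953125
= 1.5059
Since 1.5059 > 1, prefix-free code does not exist


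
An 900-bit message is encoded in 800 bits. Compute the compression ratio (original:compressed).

Compression ratio = Original / Compressed
= 900 / 800 = 1.12:1


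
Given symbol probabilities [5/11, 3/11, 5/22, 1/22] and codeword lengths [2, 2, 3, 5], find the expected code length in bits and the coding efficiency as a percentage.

Average length L = Σ p_i × l_i = 2.3636 bits
Entropy H = 1.7168 bits
Efficiency η = H/L × 100% = 72.63%


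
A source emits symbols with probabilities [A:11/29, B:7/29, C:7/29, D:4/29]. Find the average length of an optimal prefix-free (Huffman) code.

Huffman tree construction:
Combine smallest probabilities repeatedly
Resulting codes:
  A: 11 (length 2)
  B: 01 (length 2)
  C: 10 (length 2)
  D: 00 (length 2)
Average length = Σ p(s) × length(s) = 2.0000 bits


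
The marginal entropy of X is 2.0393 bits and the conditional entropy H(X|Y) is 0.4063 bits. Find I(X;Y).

I(X;Y) = H(X) - H(X|Y)
I(X;Y) = 2.0393 - 0.4063 = 1.633 bits


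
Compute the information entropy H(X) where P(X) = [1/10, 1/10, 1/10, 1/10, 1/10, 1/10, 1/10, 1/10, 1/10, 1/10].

H(X) = -Σ p(x) log₂ p(x)
  -1/10 × log₂(1/10) = 0.3322
  -1/10 × log₂(1/10) = 0.3322
  -1/10 × log₂(1/10) = 0.3322
  -1/10 × log₂(1/10) = 0.3322
  -1/10 × log₂(1/10) = 0.3322
  -1/10 × log₂(1/10) = 0.3322
  -1/10 × log₂(1/10) = 0.3322
  -1/10 × log₂(1/10) = 0.3322
  -1/10 × log₂(1/10) = 0.3322
  -1/10 × log₂(1/10) = 0.3322
H(X) = 3.3219 bits


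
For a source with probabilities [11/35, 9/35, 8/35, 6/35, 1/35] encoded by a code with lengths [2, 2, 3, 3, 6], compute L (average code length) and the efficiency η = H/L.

Average length L = Σ p_i × l_i = 2.5143 bits
Entropy H = 2.0981 bits
Efficiency η = H/L × 100% = 83.45%


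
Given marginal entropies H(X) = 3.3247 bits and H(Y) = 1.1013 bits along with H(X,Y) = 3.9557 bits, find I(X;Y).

I(X;Y) = H(X) + H(Y) - H(X,Y)
I(X;Y) = 3.3247 + 1.1013 - 3.9557 = 0.4703 bits


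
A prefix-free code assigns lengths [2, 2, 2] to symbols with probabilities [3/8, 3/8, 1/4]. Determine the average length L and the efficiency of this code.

Average length L = Σ p_i × l_i = 2.0000 bits
Entropy H = 1.5613 bits
Efficiency η = H/L × 100% = 78.06%


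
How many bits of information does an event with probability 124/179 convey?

Information content I(x) = -log₂(p(x))
I = -log₂(124/179) = -log₂(0.6927)
I = 0.5296 bits


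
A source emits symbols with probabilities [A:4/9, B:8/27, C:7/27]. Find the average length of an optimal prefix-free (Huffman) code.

Huffman tree construction:
Combine smallest probabilities repeatedly
Resulting codes:
  A: 0 (length 1)
  B: 11 (length 2)
  C: 10 (length 2)
Average length = Σ p(s) × length(s) = 1.5556 bits


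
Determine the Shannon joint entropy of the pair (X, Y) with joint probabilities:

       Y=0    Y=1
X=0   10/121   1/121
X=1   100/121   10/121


H(X,Y) = -Σ p(x,y) log₂ p(x,y)
  p(0,0)=10/121: -0.0826 × log₂(0.0826) = 0.2973
  p(0,1)=1/121: -0.0083 × log₂(0.0083) = 0.0572
  p(1,0)=100/121: -0.8264 × log₂(0.8264) = 0.2273
  p(1,1)=10/121: -0.0826 × log₂(0.0826) = 0.2973
H(X,Y) = 0.8790 bits


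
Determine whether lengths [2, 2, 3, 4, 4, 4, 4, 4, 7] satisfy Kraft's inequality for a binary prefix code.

Kraft inequality: Σ 2^(-l_i) ≤ 1 for prefix-free code
Calculating: 2^(-2) + 2^(-2) + 2^(-3) + 2^(-4) + 2^(-4) + 2^(-4) + 2^(-4) + 2^(-4) + 2^(-7)
= 0.25 + 0.25 + 0.125 + 0.0625 + 0.0625 + 0.0625 + 0.0625 + 0.0625 + 0.0078125
= 0.9453
Since 0.9453 ≤ 1, prefix-free code exists


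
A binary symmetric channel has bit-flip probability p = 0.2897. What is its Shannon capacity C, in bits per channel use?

For BSC with error probability p:
C = 1 - H(p) where H(p) is binary entropy
H(0.2897) = -0.2897 × log₂(0.2897) - 0.7103 × log₂(0.7103)
H(p) = 0.8683
C = 1 - 0.8683 = 0.1317 bits/use


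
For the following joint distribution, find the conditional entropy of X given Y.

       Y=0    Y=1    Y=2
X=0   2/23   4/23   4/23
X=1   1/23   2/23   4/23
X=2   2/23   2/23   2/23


H(X|Y) = Σ_y p(y) H(X|Y=y)
  p(Y=0) = 5/23, H(X|Y=0) = 1.5219
  p(Y=1) = 8/23, H(X|Y=1) = 1.5000
  p(Y=2) = 10/23, H(X|Y=2) = 1.5219
H(X|Y) = 0.2174×1.5219 + 0.3478×1.5000 + 0.4348×1.5219 = 1.5143 bits


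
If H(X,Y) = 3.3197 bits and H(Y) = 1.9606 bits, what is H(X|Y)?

Chain rule: H(X,Y) = H(X|Y) + H(Y)
H(X|Y) = H(X,Y) - H(Y) = 3.3197 - 1.9606 = 1.3591 bits


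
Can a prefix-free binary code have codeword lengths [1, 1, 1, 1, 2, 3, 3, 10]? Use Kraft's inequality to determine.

Kraft inequality: Σ 2^(-l_i) ≤ 1 for prefix-free code
Calculating: 2^(-1) + 2^(-1) + 2^(-1) + 2^(-1) + 2^(-2) + 2^(-3) + 2^(-3) + 2^(-10)
= 0.5 + 0.5 + 0.5 + 0.5 + 0.25 + 0.125 + 0.125 + 0.0009765625
= 2.5010
Since 2.5010 > 1, prefix-free code does not exist


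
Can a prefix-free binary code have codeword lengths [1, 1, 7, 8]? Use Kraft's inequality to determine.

Kraft inequality: Σ 2^(-l_i) ≤ 1 for prefix-free code
Calculating: 2^(-1) + 2^(-1) + 2^(-7) + 2^(-8)
= 0.5 + 0.5 + 0.0078125 + 0.00390625
= 1.0117
Since 1.0117 > 1, prefix-free code does not exist


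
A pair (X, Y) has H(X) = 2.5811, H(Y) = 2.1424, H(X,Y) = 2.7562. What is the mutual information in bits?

I(X;Y) = H(X) + H(Y) - H(X,Y)
I(X;Y) = 2.5811 + 2.1424 - 2.7562 = 1.9673 bits


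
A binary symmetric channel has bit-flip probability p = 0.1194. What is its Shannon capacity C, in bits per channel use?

For BSC with error probability p:
C = 1 - H(p) where H(p) is binary entropy
H(0.1194) = -0.1194 × log₂(0.1194) - 0.8806 × log₂(0.8806)
H(p) = 0.5276
C = 1 - 0.5276 = 0.4724 bits/use


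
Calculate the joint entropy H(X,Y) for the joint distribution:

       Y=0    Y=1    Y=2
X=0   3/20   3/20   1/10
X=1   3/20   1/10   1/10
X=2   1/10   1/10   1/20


H(X,Y) = -Σ p(x,y) log₂ p(x,y)
  p(0,0)=3/20: -0.1500 × log₂(0.1500) = 0.4105
  p(0,1)=3/20: -0.1500 × log₂(0.1500) = 0.4105
  p(0,2)=1/10: -0.1000 × log₂(0.1000) = 0.3322
  p(1,0)=3/20: -0.1500 × log₂(0.1500) = 0.4105
  p(1,1)=1/10: -0.1000 × log₂(0.1000) = 0.3322
  p(1,2)=1/10: -0.1000 × log₂(0.1000) = 0.3322
  p(2,0)=1/10: -0.1000 × log₂(0.1000) = 0.3322
  p(2,1)=1/10: -0.1000 × log₂(0.1000) = 0.3322
  p(2,2)=1/20: -0.0500 × log₂(0.0500) = 0.2161
H(X,Y) = 3.1087 bits


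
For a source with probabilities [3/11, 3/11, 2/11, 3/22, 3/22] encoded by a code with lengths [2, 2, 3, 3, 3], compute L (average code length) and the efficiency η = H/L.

Average length L = Σ p_i × l_i = 2.4545 bits
Entropy H = 2.2536 bits
Efficiency η = H/L × 100% = 91.81%


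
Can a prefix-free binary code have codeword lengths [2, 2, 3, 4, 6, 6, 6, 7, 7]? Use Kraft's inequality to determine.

Kraft inequality: Σ 2^(-l_i) ≤ 1 for prefix-free code
Calculating: 2^(-2) + 2^(-2) + 2^(-3) + 2^(-4) + 2^(-6) + 2^(-6) + 2^(-6) + 2^(-7) + 2^(-7)
= 0.25 + 0.25 + 0.125 + 0.0625 + 0.015625 + 0.015625 + 0.015625 + 0.0078125 + 0.0078125
= 0.7500
Since 0.7500 ≤ 1, prefix-free code exists


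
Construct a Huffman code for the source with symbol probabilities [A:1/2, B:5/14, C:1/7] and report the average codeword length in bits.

Huffman tree construction:
Combine smallest probabilities repeatedly
Resulting codes:
  A: 0 (length 1)
  B: 11 (length 2)
  C: 10 (length 2)
Average length = Σ p(s) × length(s) = 1.5000 bits


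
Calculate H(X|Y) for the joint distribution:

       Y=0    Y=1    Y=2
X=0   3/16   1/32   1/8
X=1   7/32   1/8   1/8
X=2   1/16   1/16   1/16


H(X|Y) = Σ_y p(y) H(X|Y=y)
  p(Y=0) = 15/32, H(X|Y=0) = 1.4295
  p(Y=1) = 7/32, H(X|Y=1) = 1.3788
  p(Y=2) = 5/16, H(X|Y=2) = 1.5219
H(X|Y) = 0.4688×1.4295 + 0.2188×1.3788 + 0.3125×1.5219 = 1.4473 bits


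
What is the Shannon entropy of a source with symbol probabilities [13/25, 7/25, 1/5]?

H(X) = -Σ p(x) log₂ p(x)
  -13/25 × log₂(13/25) = 0.4906
  -7/25 × log₂(7/25) = 0.5142
  -1/5 × log₂(1/5) = 0.4644
H(X) = 1.4692 bits


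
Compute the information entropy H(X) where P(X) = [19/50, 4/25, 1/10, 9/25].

H(X) = -Σ p(x) log₂ p(x)
  -19/50 × log₂(19/50) = 0.5305
  -4/25 × log₂(4/25) = 0.4230
  -1/10 × log₂(1/10) = 0.3322
  -9/25 × log₂(9/25) = 0.5306
H(X) = 1.8163 bits


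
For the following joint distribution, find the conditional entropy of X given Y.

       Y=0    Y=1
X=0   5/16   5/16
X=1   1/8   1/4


H(X|Y) = Σ_y p(y) H(X|Y=y)
  p(Y=0) = 7/16, H(X|Y=0) = 0.8631
  p(Y=1) = 9/16, H(X|Y=1) = 0.9911
H(X|Y) = 0.4375×0.8631 + 0.5625×0.9911 = 0.9351 bits


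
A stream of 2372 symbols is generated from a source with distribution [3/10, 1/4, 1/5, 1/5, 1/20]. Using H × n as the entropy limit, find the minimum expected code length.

Entropy H = 2.1660 bits/symbol
Minimum bits = H × n = 2.1660 × 2372
= 5137.65 bits


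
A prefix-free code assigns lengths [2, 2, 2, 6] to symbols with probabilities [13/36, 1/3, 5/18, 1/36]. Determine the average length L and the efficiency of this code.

Average length L = Σ p_i × l_i = 2.1111 bits
Entropy H = 1.7159 bits
Efficiency η = H/L × 100% = 81.28%


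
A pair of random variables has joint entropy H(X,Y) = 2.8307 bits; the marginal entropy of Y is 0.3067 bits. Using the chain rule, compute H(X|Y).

Chain rule: H(X,Y) = H(X|Y) + H(Y)
H(X|Y) = H(X,Y) - H(Y) = 2.8307 - 0.3067 = 2.524 bits


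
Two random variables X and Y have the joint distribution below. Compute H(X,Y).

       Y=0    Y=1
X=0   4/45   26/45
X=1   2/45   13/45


H(X,Y) = -Σ p(x,y) log₂ p(x,y)
  p(0,0)=4/45: -0.0889 × log₂(0.0889) = 0.3104
  p(0,1)=26/45: -0.5778 × log₂(0.5778) = 0.4573
  p(1,0)=2/45: -0.0444 × log₂(0.0444) = 0.1996
  p(1,1)=13/45: -0.2889 × log₂(0.2889) = 0.5175
H(X,Y) = 1.4848 bits


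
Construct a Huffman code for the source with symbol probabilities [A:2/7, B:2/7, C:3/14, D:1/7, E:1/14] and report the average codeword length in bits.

Huffman tree construction:
Combine smallest probabilities repeatedly
Resulting codes:
  A: 10 (length 2)
  B: 11 (length 2)
  C: 00 (length 2)
  D: 011 (length 3)
  E: 010 (length 3)
Average length = Σ p(s) × length(s) = 2.2143 bits


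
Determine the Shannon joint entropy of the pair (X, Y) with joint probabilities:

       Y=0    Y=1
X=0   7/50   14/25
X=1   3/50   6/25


H(X,Y) = -Σ p(x,y) log₂ p(x,y)
  p(0,0)=7/50: -0.1400 × log₂(0.1400) = 0.3971
  p(0,1)=14/25: -0.5600 × log₂(0.5600) = 0.4684
  p(1,0)=3/50: -0.0600 × log₂(0.0600) = 0.2435
  p(1,1)=6/25: -0.2400 × log₂(0.2400) = 0.4941
H(X,Y) = 1.6032 bits


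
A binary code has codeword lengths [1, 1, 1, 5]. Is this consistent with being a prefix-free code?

Kraft inequality: Σ 2^(-l_i) ≤ 1 for prefix-free code
Calculating: 2^(-1) + 2^(-1) + 2^(-1) + 2^(-5)
= 0.5 + 0.5 + 0.5 + 0.03125
= 1.5312
Since 1.5312 > 1, prefix-free code does not exist


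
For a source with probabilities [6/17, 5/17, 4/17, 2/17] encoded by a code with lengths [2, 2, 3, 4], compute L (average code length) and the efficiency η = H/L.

Average length L = Σ p_i × l_i = 2.4706 bits
Entropy H = 1.9040 bits
Efficiency η = H/L × 100% = 77.07%


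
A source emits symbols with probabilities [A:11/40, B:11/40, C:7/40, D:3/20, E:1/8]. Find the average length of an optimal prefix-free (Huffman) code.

Huffman tree construction:
Combine smallest probabilities repeatedly
Resulting codes:
  A: 01 (length 2)
  B: 10 (length 2)
  C: 00 (length 2)
  D: 111 (length 3)
  E: 110 (length 3)
Average length = Σ p(s) × length(s) = 2.2750 bits


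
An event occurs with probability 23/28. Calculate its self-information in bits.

Information content I(x) = -log₂(p(x))
I = -log₂(23/28) = -log₂(0.8214)
I = 0.2838 bits


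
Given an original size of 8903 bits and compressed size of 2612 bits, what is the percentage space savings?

Space savings = (1 - Compressed/Original) × 100%
= (1 - 2612/8903) × 100%
= 70.66%


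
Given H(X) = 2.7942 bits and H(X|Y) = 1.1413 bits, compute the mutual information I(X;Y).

I(X;Y) = H(X) - H(X|Y)
I(X;Y) = 2.7942 - 1.1413 = 1.6529 bits


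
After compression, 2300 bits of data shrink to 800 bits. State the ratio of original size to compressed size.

Compression ratio = Original / Compressed
= 2300 / 800 = 2.88:1


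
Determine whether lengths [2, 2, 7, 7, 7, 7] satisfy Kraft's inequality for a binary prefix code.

Kraft inequality: Σ 2^(-l_i) ≤ 1 for prefix-free code
Calculating: 2^(-2) + 2^(-2) + 2^(-7) + 2^(-7) + 2^(-7) + 2^(-7)
= 0.25 + 0.25 + 0.0078125 + 0.0078125 + 0.0078125 + 0.0078125
= 0.5312
Since 0.5312 ≤ 1, prefix-free code exists


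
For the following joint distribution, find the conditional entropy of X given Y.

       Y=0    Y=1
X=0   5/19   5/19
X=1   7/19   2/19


H(X|Y) = Σ_y p(y) H(X|Y=y)
  p(Y=0) = 12/19, H(X|Y=0) = 0.9799
  p(Y=1) = 7/19, H(X|Y=1) = 0.8631
H(X|Y) = 0.6316×0.9799 + 0.3684×0.8631 = 0.9369 bits


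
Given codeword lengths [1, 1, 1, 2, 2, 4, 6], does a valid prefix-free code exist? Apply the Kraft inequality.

Kraft inequality: Σ 2^(-l_i) ≤ 1 for prefix-free code
Calculating: 2^(-1) + 2^(-1) + 2^(-1) + 2^(-2) + 2^(-2) + 2^(-4) + 2^(-6)
= 0.5 + 0.5 + 0.5 + 0.25 + 0.25 + 0.0625 + 0.015625
= 2.0781
Since 2.0781 > 1, prefix-free code does not exist


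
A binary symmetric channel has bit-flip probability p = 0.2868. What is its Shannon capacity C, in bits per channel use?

For BSC with error probability p:
C = 1 - H(p) where H(p) is binary entropy
H(0.2868) = -0.2868 × log₂(0.2868) - 0.7132 × log₂(0.7132)
H(p) = 0.8646
C = 1 - 0.8646 = 0.1354 bits/use


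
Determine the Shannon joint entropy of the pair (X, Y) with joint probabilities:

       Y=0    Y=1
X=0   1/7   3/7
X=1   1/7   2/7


H(X,Y) = -Σ p(x,y) log₂ p(x,y)
  p(0,0)=1/7: -0.1429 × log₂(0.1429) = 0.4011
  p(0,1)=3/7: -0.4286 × log₂(0.4286) = 0.5239
  p(1,0)=1/7: -0.1429 × log₂(0.1429) = 0.4011
  p(1,1)=2/7: -0.2857 × log₂(0.2857) = 0.5164
H(X,Y) = 1.8424 bits


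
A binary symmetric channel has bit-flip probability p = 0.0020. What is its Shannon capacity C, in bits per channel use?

For BSC with error probability p:
C = 1 - H(p) where H(p) is binary entropy
H(0.0020) = -0.0020 × log₂(0.0020) - 0.9980 × log₂(0.9980)
H(p) = 0.0208
C = 1 - 0.0208 = 0.9792 bits/use


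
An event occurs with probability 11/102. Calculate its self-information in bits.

Information content I(x) = -log₂(p(x))
I = -log₂(11/102) = -log₂(0.1078)
I = 3.2130 bits


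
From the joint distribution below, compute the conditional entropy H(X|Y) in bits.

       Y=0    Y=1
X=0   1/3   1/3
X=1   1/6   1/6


H(X|Y) = Σ_y p(y) H(X|Y=y)
  p(Y=0) = 1/2, H(X|Y=0) = 0.9183
  p(Y=1) = 1/2, H(X|Y=1) = 0.9183
H(X|Y) = 0.5000×0.9183 + 0.5000×0.9183 = 0.9183 bits


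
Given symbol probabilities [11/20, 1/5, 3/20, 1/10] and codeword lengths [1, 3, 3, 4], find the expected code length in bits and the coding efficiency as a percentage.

Average length L = Σ p_i × l_i = 2.0000 bits
Entropy H = 1.6815 bits
Efficiency η = H/L × 100% = 84.07%


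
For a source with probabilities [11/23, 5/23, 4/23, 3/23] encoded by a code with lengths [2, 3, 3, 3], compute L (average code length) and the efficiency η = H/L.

Average length L = Σ p_i × l_i = 2.5217 bits
Entropy H = 1.8097 bits
Efficiency η = H/L × 100% = 71.76%


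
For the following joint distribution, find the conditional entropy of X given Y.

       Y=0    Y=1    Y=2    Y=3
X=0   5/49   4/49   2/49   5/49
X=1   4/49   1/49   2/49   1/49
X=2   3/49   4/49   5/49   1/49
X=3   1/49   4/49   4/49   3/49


H(X|Y) = Σ_y p(y) H(X|Y=y)
  p(Y=0) = 13/49, H(X|Y=0) = 1.8262
  p(Y=1) = 13/49, H(X|Y=1) = 1.8543
  p(Y=2) = 13/49, H(X|Y=2) = 1.8843
  p(Y=3) = 10/49, H(X|Y=3) = 1.6855
H(X|Y) = 0.2653×1.8262 + 0.2653×1.8543 + 0.2653×1.8843 + 0.2041×1.6855 = 1.8204 bits


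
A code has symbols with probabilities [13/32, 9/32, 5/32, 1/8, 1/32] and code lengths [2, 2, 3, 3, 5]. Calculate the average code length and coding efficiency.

Average length L = Σ p_i × l_i = 2.3750 bits
Entropy H = 1.9924 bits
Efficiency η = H/L × 100% = 83.89%


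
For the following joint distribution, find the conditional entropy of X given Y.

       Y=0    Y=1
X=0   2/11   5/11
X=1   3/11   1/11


H(X|Y) = Σ_y p(y) H(X|Y=y)
  p(Y=0) = 5/11, H(X|Y=0) = 0.9710
  p(Y=1) = 6/11, H(X|Y=1) = 0.6500
H(X|Y) = 0.4545×0.9710 + 0.5455×0.6500 = 0.7959 bits


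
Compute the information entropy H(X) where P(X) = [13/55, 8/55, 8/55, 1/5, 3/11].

H(X) = -Σ p(x) log₂ p(x)
  -13/55 × log₂(13/55) = 0.4919
  -8/55 × log₂(8/55) = 0.4046
  -8/55 × log₂(8/55) = 0.4046
  -1/5 × log₂(1/5) = 0.4644
  -3/11 × log₂(3/11) = 0.5112
H(X) = 2.2766 bits


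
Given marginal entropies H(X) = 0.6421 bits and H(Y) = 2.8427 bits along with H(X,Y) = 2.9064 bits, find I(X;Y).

I(X;Y) = H(X) + H(Y) - H(X,Y)
I(X;Y) = 0.6421 + 2.8427 - 2.9064 = 0.5784 bits


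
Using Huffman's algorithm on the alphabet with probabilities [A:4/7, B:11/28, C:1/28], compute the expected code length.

Huffman tree construction:
Combine smallest probabilities repeatedly
Resulting codes:
  A: 1 (length 1)
  B: 01 (length 2)
  C: 00 (length 2)
Average length = Σ p(s) × length(s) = 1.4286 bits


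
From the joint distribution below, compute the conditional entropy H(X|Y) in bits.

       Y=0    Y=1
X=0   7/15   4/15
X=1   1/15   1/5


H(X|Y) = Σ_y p(y) H(X|Y=y)
  p(Y=0) = 8/15, H(X|Y=0) = 0.5436
  p(Y=1) = 7/15, H(X|Y=1) = 0.9852
H(X|Y) = 0.5333×0.5436 + 0.4667×0.9852 = 0.7497 bits
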